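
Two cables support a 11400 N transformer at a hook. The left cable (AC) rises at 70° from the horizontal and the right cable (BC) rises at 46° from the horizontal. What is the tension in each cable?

T_AC = 8811 N, T_BC = 4338 N

ΣF_x = 0: −T_AC·cos70° + T_BC·cos46° = 0 → T_BC = 0.492357·T_AC.
ΣF_y = 0: T_AC·sin70° + T_BC·sin46° = 11400.
Substitute: T_AC·(0.939693 + 0.492357·0.71934) = 11400 → T_AC = 8810.81 ≈ 8811 N.
Then T_BC = 0.492357 × 8810.81 = 4338 N.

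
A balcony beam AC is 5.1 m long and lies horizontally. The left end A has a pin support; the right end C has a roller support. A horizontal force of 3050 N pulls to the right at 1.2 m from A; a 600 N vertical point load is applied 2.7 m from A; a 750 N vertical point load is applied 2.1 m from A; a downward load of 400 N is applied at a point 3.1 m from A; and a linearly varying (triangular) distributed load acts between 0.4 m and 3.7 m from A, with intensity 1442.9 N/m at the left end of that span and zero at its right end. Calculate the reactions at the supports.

Resultant of the triangular load: ½ × 1442.9 × 3.3 = 2380.785 N, acting at 1.5 m from A (one-third of the span from the peak).
Taking moments about A: C_y·5.1 − 600·2.7 − 750·2.1 − 400·3.1 − (½·1442.9·3.3)·1.5 = 0 → C_y = 8006.1775/5.1 = 1569.84 ≈ 1570 N.
ΣF_y = 0: A_y + 1569.84 − 600 − 750 − 400 − ½·1442.9·3.3 = 0 → A_y = 2561 N.
ΣF_x = 0: A_x + 3050 = 0 → A_x = -3050 N.

A_x = -3050 N, A_y = 2561 N, C_y = 1570 N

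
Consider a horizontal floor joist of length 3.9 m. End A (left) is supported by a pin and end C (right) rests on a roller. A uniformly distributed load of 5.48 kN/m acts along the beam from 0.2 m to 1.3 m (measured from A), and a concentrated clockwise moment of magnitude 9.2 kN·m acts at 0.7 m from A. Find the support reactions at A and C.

Resultant of the distributed load: 5.48 × 1.1 = 6.028 kN at 0.75 m from A.
Moments about A: C_y·3.9 − (5.48·1.1)·0.75 − 9.2 = 0 → C_y = 13.721/3.9 = 3.51821 ≈ 3.518 kN.
ΣF_y = 0: A_y + 3.51821 − 5.48·1.1 = 0 → A_y = 2.510 kN.
ΣF_x = 0: no horizontal applied forces, so A_x = 0.

A_x = 0, A_y = 2.510 kN, C_y = 3.518 kN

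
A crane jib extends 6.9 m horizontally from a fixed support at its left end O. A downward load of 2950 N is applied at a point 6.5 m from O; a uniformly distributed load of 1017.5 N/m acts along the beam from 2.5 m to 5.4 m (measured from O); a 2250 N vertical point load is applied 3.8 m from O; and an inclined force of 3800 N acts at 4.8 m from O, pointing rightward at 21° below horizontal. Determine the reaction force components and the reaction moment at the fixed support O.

Resultant of the distributed load: 1017.5 × 2.9 = 2950.75 N at 3.95 m from O.
ΣF_x = 0: O_x + 3800·cos21° = 0 → O_x = -3548 N.
ΣF_y = 0: O_y − 2950 − 1017.5·2.9 − 2250 − 3800·sin21° = 0 → O_y = 9513 N.
ΣM about O: M_O − 2950·6.5 − (1017.5·2.9)·3.95 − 2250·3.8 − 3800·sin21°·4.8 = 0 → M_O = 45920 N·m.

O_x = -3548 N, O_y = 9513 N, M_O = 45920 N·m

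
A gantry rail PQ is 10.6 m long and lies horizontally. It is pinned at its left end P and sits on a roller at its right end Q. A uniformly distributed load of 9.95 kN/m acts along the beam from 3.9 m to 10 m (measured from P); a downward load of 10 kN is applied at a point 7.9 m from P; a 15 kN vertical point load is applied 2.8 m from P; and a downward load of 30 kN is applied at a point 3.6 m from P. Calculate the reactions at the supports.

P_x = 0, P_y = 54.30 kN, Q_y = 61.40 kN

Resultant of the distributed load: 9.95 × 6.1 = 60.695 kN at 6.95 m from P.
Taking moments about P: Q_y·10.6 − (9.95·6.1)·6.95 − 10·7.9 − 15·2.8 − 30·3.6 = 0 → Q_y = 650.83025/10.6 = 61.3991 ≈ 61.40 kN.
ΣF_y = 0: P_y + 61.3991 − 9.95·6.1 − 10 − 15 − 30 = 0 → P_y = 54.30 kN.
ΣF_x = 0: no horizontal applied forces, so P_x = 0.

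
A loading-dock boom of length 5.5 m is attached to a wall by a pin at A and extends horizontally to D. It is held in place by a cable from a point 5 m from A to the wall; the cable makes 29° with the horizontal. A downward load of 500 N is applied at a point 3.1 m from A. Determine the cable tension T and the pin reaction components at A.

T = 639.4 N, A_x = 559.3 N, A_y = 190.0 N

ΣM about A: T·sin29°·5 − 500·3.1 = 0 → T = 1550/(5·0.48481) = 639.426 ≈ 639.4 N.
ΣF_x = 0: A_x − T·cos29° = 0 → A_x = 639.426 × 0.87462 = 559.3 N.
ΣF_y = 0: A_y + T·sin29° − 500 = 0 → A_y = 500 − 639.426 × 0.48481 = 190.0 N.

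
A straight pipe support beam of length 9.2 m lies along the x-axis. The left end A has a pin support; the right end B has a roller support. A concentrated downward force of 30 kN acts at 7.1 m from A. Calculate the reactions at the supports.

A_x = 0, A_y = 6.848 kN, B_y = 23.15 kN

ΣM about A: B_y·9.2 − 30·7.1 = 0 → B_y = 213/9.2 = 23.1522 ≈ 23.15 kN.
ΣF_y = 0: A_y + 23.1522 − 30 = 0 → A_y = 6.848 kN.
ΣF_x = 0: no horizontal applied forces, so A_x = 0.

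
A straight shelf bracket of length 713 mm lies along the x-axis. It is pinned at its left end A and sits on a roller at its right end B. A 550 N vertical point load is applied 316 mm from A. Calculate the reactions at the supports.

ΣM about A: B_y·713 − 550·316 = 0 → B_y = 173800/713 = 243.759 ≈ 243.8 N.
ΣF_y = 0: A_y + 243.759 − 550 = 0 → A_y = 306.2 N.
ΣF_x = 0: no horizontal applied forces, so A_x = 0.

A_x = 0, A_y = 306.2 N, B_y = 243.8 N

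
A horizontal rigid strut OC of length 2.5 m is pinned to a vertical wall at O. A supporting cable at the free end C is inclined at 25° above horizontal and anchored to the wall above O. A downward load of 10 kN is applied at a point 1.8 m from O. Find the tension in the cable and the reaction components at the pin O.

ΣM about O: T·sin25°·2.5 − 10·1.8 = 0 → T = 18/(2.5·0.422618) = 17.0367 ≈ 17.04 kN.
ΣF_x = 0: O_x − T·cos25° = 0 → O_x = 17.0367 × 0.906308 = 15.44 kN.
ΣF_y = 0: O_y + T·sin25° − 10 = 0 → O_y = 10 − 17.0367 × 0.422618 = 2.800 kN.

T = 17.04 kN, O_x = 15.44 kN, O_y = 2.800 kN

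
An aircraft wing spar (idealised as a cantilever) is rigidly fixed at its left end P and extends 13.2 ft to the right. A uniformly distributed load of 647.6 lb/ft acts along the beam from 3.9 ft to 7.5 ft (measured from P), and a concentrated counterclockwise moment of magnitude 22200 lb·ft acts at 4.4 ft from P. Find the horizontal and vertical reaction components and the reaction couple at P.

Resultant of the distributed load: 647.6 × 3.6 = 2331.36 lb at 5.7 ft from P.
ΣF_x = 0: P_x = 0.
ΣF_y = 0: P_y − 647.6·3.6 = 0 → P_y = 2331 lb.
ΣM about P: M_P − (647.6·3.6)·5.7 + 22200 = 0 → M_P = -8911 lb·ft.

P_x = 0, P_y = 2331 lb, M_P = -8911 lb·ft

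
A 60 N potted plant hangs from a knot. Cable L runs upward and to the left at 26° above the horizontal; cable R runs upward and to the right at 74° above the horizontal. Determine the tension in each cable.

T_L = 16.79 N, T_R = 54.76 N

ΣF_x = 0: −T_L·cos26° + T_R·cos74° = 0 → T_R = 3.26078·T_L.
ΣF_y = 0: T_L·sin26° + T_R·sin74° = 60.
Substitute: T_L·(0.438371 + 3.26078·0.961262) = 60 → T_L = 16.7934 ≈ 16.79 N.
Then T_R = 3.26078 × 16.7934 = 54.76 N.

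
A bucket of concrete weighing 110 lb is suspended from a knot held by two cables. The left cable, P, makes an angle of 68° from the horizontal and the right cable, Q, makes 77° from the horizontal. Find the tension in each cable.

T_P = 43.14 lb, T_Q = 71.84 lb

ΣF_x = 0: −T_P·cos68° + T_Q·cos77° = 0 → T_Q = 1.66528·T_P.
ΣF_y = 0: T_P·sin68° + T_Q·sin77° = 110.
Substitute: T_P·(0.927184 + 1.66528·0.97437) = 110 → T_P = 43.1409 ≈ 43.14 lb.
Then T_Q = 1.66528 × 43.1409 = 71.84 lb.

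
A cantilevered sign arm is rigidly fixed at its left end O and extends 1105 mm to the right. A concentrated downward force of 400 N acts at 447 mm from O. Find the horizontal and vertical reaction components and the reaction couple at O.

ΣF_x = 0: O_x = 0.
ΣF_y = 0: O_y − 400 = 0 → O_y = 400.0 N.
ΣM about O: M_O − 400·447 = 0 → M_O = 178800 N·mm.

O_x = 0, O_y = 400.0 N, M_O = 178800 N·mm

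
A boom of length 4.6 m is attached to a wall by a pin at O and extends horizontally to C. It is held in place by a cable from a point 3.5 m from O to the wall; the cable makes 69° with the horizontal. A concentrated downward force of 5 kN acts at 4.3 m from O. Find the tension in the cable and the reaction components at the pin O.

T = 6.580 kN, O_x = 2.358 kN, O_y = -1.143 kN

ΣM about O: T·sin69°·3.5 − 5·4.3 = 0 → T = 21.5/(3.5·0.93358) = 6.57989 ≈ 6.580 kN.
ΣF_x = 0: O_x − T·cos69° = 0 → O_x = 6.57989 × 0.358368 = 2.358 kN.
ΣF_y = 0: O_y + T·sin69° − 5 = 0 → O_y = 5 − 6.57989 × 0.93358 = -1.143 kN.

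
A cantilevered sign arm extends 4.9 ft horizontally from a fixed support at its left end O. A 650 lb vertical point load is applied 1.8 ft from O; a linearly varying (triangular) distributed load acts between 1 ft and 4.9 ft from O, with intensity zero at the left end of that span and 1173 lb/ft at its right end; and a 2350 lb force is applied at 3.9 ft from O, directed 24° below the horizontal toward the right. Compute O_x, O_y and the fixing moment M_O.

Resultant of the triangular load: ½ × 1173 × 3.9 = 2287.35 lb, acting at 3.6 ft from O (one-third of the span from the peak).
ΣF_x = 0: O_x + 2350·cos24° = 0 → O_x = -2147 lb.
ΣF_y = 0: O_y − 650 − ½·1173·3.9 − 2350·sin24° = 0 → O_y = 3893 lb.
ΣM about O: M_O − 650·1.8 − (½·1173·3.9)·3.6 − 2350·sin24°·3.9 = 0 → M_O = 13130 lb·ft.

O_x = -2147 lb, O_y = 3893 lb, M_O = 13130 lb·ft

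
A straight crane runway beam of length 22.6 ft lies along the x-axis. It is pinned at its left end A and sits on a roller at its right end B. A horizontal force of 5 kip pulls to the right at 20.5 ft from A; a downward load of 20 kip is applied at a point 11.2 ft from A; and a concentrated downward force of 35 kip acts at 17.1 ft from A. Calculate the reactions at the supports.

Moments about A: B_y·22.6 − 20·11.2 − 35·17.1 = 0 → B_y = 822.5/22.6 = 36.3938 ≈ 36.39 kip.
ΣF_y = 0: A_y + 36.3938 − 20 − 35 = 0 → A_y = 18.61 kip.
ΣF_x = 0: A_x + 5 = 0 → A_x = -5.000 kip.

A_x = -5.000 kip, A_y = 18.61 kip, B_y = 36.39 kip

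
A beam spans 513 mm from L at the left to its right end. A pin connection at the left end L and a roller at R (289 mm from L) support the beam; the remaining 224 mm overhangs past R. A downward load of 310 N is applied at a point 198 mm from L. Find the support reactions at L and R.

L_x = 0, L_y = 97.61 N, R_y = 212.4 N

Moments about L: R_y·289 − 310·198 = 0 → R_y = 61380/289 = 212.388 ≈ 212.4 N.
ΣF_y = 0: L_y + 212.388 − 310 = 0 → L_y = 97.61 N.
ΣF_x = 0: no horizontal applied forces, so L_x = 0.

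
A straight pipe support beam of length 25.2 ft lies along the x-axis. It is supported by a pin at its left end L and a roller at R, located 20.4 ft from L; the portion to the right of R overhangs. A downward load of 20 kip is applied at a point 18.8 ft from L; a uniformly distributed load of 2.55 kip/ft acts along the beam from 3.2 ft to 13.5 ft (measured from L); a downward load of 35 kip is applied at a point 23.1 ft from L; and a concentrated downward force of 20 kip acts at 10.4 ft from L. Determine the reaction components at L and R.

Resultant of the distributed load: 2.55 × 10.3 = 26.265 kip at 8.35 ft from L.
ΣM about L: R_y·20.4 − 20·18.8 − (2.55·10.3)·8.35 − 35·23.1 − 20·10.4 = 0 → R_y = 1611.81275/20.4 = 79.0104 ≈ 79.01 kip.
ΣF_y = 0: L_y + 79.0104 − 20 − 2.55·10.3 − 35 − 20 = 0 → L_y = 22.25 kip.
ΣF_x = 0: no horizontal applied forces, so L_x = 0.

L_x = 0, L_y = 22.25 kip, R_y = 79.01 kip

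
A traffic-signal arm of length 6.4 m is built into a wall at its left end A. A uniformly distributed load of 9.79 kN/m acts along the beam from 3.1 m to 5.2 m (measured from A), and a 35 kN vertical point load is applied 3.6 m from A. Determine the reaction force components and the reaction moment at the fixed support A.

A_x = 0, A_y = 55.56 kN, M_A = 211.3 kN·m

Resultant of the distributed load: 9.79 × 2.1 = 20.559 kN at 4.15 m from A.
ΣF_x = 0: A_x = 0.
ΣF_y = 0: A_y − 9.79·2.1 − 35 = 0 → A_y = 55.56 kN.
ΣM about A: M_A − (9.79·2.1)·4.15 − 35·3.6 = 0 → M_A = 211.3 kN·m.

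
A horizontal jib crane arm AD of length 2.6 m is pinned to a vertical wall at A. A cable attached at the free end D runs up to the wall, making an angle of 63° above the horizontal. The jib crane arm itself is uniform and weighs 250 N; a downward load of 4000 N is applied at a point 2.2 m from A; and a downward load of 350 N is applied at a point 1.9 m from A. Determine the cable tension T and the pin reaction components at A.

ΣM about A: T·sin63°·2.6 − 250·1.3 − 4000·2.2 − 350·1.9 = 0 → T = 9790/(2.6·0.891007) = 4225.99 ≈ 4226 N.
ΣF_x = 0: A_x − T·cos63° = 0 → A_x = 4225.99 × 0.45399 = 1919 N.
ΣF_y = 0: A_y + T·sin63° − 250 − 4000 − 350 = 0 → A_y = 4600 − 4225.99 × 0.891007 = 834.6 N.

T = 4226 N, A_x = 1919 N, A_y = 834.6 N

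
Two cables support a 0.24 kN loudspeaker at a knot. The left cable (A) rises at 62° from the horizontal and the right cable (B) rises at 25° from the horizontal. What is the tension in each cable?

T_A = 0.2178 kN, T_B = 0.1128 kN

ΣF_x = 0: −T_A·cos62° + T_B·cos25° = 0 → T_B = 0.518005·T_A.
ΣF_y = 0: T_A·sin62° + T_B·sin25° = 0.24.
Substitute: T_A·(0.882948 + 0.518005·0.422618) = 0.24 → T_A = 0.217812 ≈ 0.2178 kN.
Then T_B = 0.518005 × 0.217812 = 0.1128 kN.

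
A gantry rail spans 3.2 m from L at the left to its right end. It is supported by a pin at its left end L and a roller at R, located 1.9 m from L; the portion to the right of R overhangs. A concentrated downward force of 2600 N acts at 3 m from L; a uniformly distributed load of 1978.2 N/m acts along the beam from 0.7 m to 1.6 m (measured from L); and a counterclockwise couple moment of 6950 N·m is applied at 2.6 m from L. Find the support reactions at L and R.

L_x = 0, L_y = 2855 N, R_y = 1525 N

Resultant of the distributed load: 1978.2 × 0.9 = 1780.38 N at 1.15 m from L.
Taking moments about L: R_y·1.9 − 2600·3 − (1978.2·0.9)·1.15 + 6950 = 0 → R_y = 2897.437/1.9 = 1524.97 ≈ 1525 N.
ΣF_y = 0: L_y + 1524.97 − 2600 − 1978.2·0.9 = 0 → L_y = 2855 N.
ΣF_x = 0: no horizontal applied forces, so L_x = 0.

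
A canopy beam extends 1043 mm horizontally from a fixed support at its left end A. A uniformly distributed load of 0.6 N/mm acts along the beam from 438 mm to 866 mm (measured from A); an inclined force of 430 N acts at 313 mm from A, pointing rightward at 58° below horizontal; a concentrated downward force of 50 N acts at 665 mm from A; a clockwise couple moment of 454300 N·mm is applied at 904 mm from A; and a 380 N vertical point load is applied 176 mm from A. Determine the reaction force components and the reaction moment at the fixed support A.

Resultant of the distributed load: 0.6 × 428 = 256.8 N at 652 mm from A.
ΣF_x = 0: A_x + 430·cos58° = 0 → A_x = -227.9 N.
ΣF_y = 0: A_y − 0.6·428 − 430·sin58° − 50 − 380 = 0 → A_y = 1051 N.
ΣM about A: M_A − (0.6·428)·652 − 430·sin58°·313 − 50·665 − 454300 − 380·176 = 0 → M_A = 836000 N·mm.

A_x = -227.9 N, A_y = 1051 N, M_A = 836000 N·mm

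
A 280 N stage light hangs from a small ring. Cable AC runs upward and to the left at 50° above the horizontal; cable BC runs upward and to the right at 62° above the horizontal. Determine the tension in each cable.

ΣF_x = 0: −T_AC·cos50° + T_BC·cos62° = 0 → T_BC = 1.36917·T_AC.
ΣF_y = 0: T_AC·sin50° + T_BC·sin62° = 280.
Substitute: T_AC·(0.766044 + 1.36917·0.882948) = 280 → T_AC = 141.776 ≈ 141.8 N.
Then T_BC = 1.36917 × 141.776 = 194.1 N.

T_AC = 141.8 N, T_BC = 194.1 N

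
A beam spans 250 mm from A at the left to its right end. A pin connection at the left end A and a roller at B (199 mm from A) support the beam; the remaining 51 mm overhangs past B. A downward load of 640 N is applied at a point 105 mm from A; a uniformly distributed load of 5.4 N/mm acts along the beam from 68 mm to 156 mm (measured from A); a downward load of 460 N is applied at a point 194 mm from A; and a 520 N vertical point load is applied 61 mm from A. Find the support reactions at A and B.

A_x = 0, A_y = 882.2 N, B_y = 1213 N

Resultant of the distributed load: 5.4 × 88 = 475.2 N at 112 mm from A.
Taking moments about A: B_y·199 − 640·105 − (5.4·88)·112 − 460·194 − 520·61 = 0 → B_y = 241382.4/199 = 1212.98 ≈ 1213 N.
ΣF_y = 0: A_y + 1212.98 − 640 − 5.4·88 − 460 − 520 = 0 → A_y = 882.2 N.
ΣF_x = 0: no horizontal applied forces, so A_x = 0.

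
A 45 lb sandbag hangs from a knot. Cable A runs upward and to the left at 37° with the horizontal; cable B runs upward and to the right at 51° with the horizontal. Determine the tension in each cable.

ΣF_x = 0: −T_A·cos37° + T_B·cos51° = 0 → T_B = 1.26904·T_A.
ΣF_y = 0: T_A·sin37° + T_B·sin51° = 45.
Substitute: T_A·(0.601815 + 1.26904·0.777146) = 45 → T_A = 28.3367 ≈ 28.34 lb.
Then T_B = 1.26904 × 28.3367 = 35.96 lb.

T_A = 28.34 lb, T_B = 35.96 lb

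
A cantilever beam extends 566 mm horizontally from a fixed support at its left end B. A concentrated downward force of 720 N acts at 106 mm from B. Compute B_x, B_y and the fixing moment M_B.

B_x = 0, B_y = 720.0 N, M_B = 76320 N·mm

ΣF_x = 0: B_x = 0.
ΣF_y = 0: B_y − 720 = 0 → B_y = 720.0 N.
ΣM about B: M_B − 720·106 = 0 → M_B = 76320 N·mm.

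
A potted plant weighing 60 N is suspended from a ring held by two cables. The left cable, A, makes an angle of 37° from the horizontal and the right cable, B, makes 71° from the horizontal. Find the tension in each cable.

ΣF_x = 0: −T_A·cos37° + T_B·cos71° = 0 → T_B = 2.45305·T_A.
ΣF_y = 0: T_A·sin37° + T_B·sin71° = 60.
Substitute: T_A·(0.601815 + 2.45305·0.945519) = 60 → T_A = 20.5394 ≈ 20.54 N.
Then T_B = 2.45305 × 20.5394 = 50.38 N.

T_A = 20.54 N, T_B = 50.38 N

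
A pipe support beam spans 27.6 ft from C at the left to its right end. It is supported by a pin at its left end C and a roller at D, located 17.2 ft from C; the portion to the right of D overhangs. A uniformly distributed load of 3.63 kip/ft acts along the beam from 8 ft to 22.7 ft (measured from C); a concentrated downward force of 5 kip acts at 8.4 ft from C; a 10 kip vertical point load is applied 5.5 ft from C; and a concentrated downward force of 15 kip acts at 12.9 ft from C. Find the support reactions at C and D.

C_x = 0, C_y = 18.85 kip, D_y = 64.51 kip

Resultant of the distributed load: 3.63 × 14.7 = 53.361 kip at 15.35 ft from C.
Taking moments about C: D_y·17.2 − (3.63·14.7)·15.35 − 5·8.4 − 10·5.5 − 15·12.9 = 0 → D_y = 1109.59135/17.2 = 64.5111 ≈ 64.51 kip.
ΣF_y = 0: C_y + 64.5111 − 3.63·14.7 − 5 − 10 − 15 = 0 → C_y = 18.85 kip.
ΣF_x = 0: no horizontal applied forces, so C_x = 0.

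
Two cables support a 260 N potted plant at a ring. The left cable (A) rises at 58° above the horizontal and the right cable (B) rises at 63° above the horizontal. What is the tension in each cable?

ΣF_x = 0: −T_A·cos58° + T_B·cos63° = 0 → T_B = 1.16725·T_A.
ΣF_y = 0: T_A·sin58° + T_B·sin63° = 260.
Substitute: T_A·(0.848048 + 1.16725·0.891007) = 260 → T_A = 137.706 ≈ 137.7 N.
Then T_B = 1.16725 × 137.706 = 160.7 N.

T_A = 137.7 N, T_B = 160.7 N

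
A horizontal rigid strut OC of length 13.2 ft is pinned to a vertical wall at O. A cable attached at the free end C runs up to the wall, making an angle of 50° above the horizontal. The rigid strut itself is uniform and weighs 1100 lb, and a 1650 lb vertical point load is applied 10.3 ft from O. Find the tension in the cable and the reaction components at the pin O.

ΣM about O: T·sin50°·13.2 − 1100·6.6 − 1650·10.3 = 0 → T = 24255/(13.2·0.766044) = 2398.69 ≈ 2399 lb.
ΣF_x = 0: O_x − T·cos50° = 0 → O_x = 2398.69 × 0.642788 = 1542 lb.
ΣF_y = 0: O_y + T·sin50° − 1100 − 1650 = 0 → O_y = 2750 − 2398.69 × 0.766044 = 912.5 lb.

T = 2399 lb, O_x = 1542 lb, O_y = 912.5 lb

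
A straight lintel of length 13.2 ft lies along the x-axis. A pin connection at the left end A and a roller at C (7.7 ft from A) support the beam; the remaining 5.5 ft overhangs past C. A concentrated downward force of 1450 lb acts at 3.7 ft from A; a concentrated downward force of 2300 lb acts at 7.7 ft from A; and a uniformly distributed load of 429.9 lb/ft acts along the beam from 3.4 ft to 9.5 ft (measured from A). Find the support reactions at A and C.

A_x = 0, A_y = 1179 lb, C_y = 5193 lb

Resultant of the distributed load: 429.9 × 6.1 = 2622.39 lb at 6.45 ft from A.
Moments about A: C_y·7.7 − 1450·3.7 − 2300·7.7 − (429.9·6.1)·6.45 = 0 → C_y = 39989.4155/7.7 = 5193.43 ≈ 5193 lb.
ΣF_y = 0: A_y + 5193.43 − 1450 − 2300 − 429.9·6.1 = 0 → A_y = 1179 lb.
ΣF_x = 0: no horizontal applied forces, so A_x = 0.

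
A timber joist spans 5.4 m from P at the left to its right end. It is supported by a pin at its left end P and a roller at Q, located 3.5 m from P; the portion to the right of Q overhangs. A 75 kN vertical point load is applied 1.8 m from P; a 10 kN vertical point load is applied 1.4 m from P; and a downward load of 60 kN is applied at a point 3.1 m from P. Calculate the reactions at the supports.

Taking moments about P: Q_y·3.5 − 75·1.8 − 10·1.4 − 60·3.1 = 0 → Q_y = 335/3.5 = 95.7143 ≈ 95.71 kN.
ΣF_y = 0: P_y + 95.7143 − 75 − 10 − 60 = 0 → P_y = 49.29 kN.
ΣF_x = 0: no horizontal applied forces, so P_x = 0.

P_x = 0, P_y = 49.29 kN, Q_y = 95.71 kN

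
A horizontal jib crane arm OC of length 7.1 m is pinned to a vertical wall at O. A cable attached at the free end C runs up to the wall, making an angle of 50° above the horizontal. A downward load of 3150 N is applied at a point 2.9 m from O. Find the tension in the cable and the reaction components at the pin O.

T = 1680 N, O_x = 1080 N, O_y = 1863 N

ΣM about O: T·sin50°·7.1 − 3150·2.9 = 0 → T = 9135/(7.1·0.766044) = 1679.56 ≈ 1680 N.
ΣF_x = 0: O_x − T·cos50° = 0 → O_x = 1679.56 × 0.642788 = 1080 N.
ΣF_y = 0: O_y + T·sin50° − 3150 = 0 → O_y = 3150 − 1679.56 × 0.766044 = 1863 N.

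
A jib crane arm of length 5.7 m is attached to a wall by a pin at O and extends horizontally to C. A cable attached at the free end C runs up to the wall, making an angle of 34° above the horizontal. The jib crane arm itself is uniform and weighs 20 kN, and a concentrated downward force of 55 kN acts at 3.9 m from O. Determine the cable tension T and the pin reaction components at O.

ΣM about O: T·sin34°·5.7 − 20·2.85 − 55·3.9 = 0 → T = 271.5/(5.7·0.559193) = 85.1791 ≈ 85.18 kN.
ΣF_x = 0: O_x − T·cos34° = 0 → O_x = 85.1791 × 0.829038 = 70.62 kN.
ΣF_y = 0: O_y + T·sin34° − 20 − 55 = 0 → O_y = 75 − 85.1791 × 0.559193 = 27.37 kN.

T = 85.18 kN, O_x = 70.62 kN, O_y = 27.37 kN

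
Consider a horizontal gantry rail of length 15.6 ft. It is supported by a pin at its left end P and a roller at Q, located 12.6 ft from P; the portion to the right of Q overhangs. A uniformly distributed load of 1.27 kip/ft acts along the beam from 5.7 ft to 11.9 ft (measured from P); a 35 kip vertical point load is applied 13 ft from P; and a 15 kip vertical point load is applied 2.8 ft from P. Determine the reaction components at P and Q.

P_x = 0, P_y = 12.93 kip, Q_y = 44.94 kip

Resultant of the distributed load: 1.27 × 6.2 = 7.874 kip at 8.8 ft from P.
Moments about P: Q_y·12.6 − (1.27·6.2)·8.8 − 35·13 − 15·2.8 = 0 → Q_y = 566.2912/12.6 = 44.9437 ≈ 44.94 kip.
ΣF_y = 0: P_y + 44.9437 − 1.27·6.2 − 35 − 15 = 0 → P_y = 12.93 kip.
ΣF_x = 0: no horizontal applied forces, so P_x = 0.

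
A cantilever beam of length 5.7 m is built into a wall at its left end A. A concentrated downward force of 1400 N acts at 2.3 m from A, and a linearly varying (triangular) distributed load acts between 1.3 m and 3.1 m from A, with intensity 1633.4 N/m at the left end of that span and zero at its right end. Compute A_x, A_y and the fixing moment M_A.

A_x = 0, A_y = 2870 N, M_A = 6013 N·m

Resultant of the triangular load: ½ × 1633.4 × 1.8 = 1470.06 N, acting at 1.9 m from A (one-third of the span from the peak).
ΣF_x = 0: A_x = 0.
ΣF_y = 0: A_y − 1400 − ½·1633.4·1.8 = 0 → A_y = 2870 N.
ΣM about A: M_A − 1400·2.3 − (½·1633.4·1.8)·1.9 = 0 → M_A = 6013 N·m.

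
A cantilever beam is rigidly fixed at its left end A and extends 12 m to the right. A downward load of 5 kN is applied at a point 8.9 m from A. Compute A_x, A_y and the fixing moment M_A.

ΣF_x = 0: A_x = 0.
ΣF_y = 0: A_y − 5 = 0 → A_y = 5.000 kN.
ΣM about A: M_A − 5·8.9 = 0 → M_A = 44.50 kN·m.

A_x = 0, A_y = 5.000 kN, M_A = 44.50 kN·m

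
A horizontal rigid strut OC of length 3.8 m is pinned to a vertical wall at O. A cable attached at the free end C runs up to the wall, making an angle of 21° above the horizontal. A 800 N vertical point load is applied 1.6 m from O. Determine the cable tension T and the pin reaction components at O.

T = 939.9 N, O_x = 877.5 N, O_y = 463.2 N

ΣM about O: T·sin21°·3.8 − 800·1.6 = 0 → T = 1280/(3.8·0.358368) = 939.934 ≈ 939.9 N.
ΣF_x = 0: O_x − T·cos21° = 0 → O_x = 939.934 × 0.93358 = 877.5 N.
ΣF_y = 0: O_y + T·sin21° − 800 = 0 → O_y = 800 − 939.934 × 0.358368 = 463.2 N.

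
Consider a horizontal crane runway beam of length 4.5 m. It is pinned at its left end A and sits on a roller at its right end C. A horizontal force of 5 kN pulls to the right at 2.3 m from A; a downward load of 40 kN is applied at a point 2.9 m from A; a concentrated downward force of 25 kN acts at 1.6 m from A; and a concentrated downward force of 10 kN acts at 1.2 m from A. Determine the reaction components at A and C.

A_x = -5.000 kN, A_y = 37.67 kN, C_y = 37.33 kN

ΣM about A: C_y·4.5 − 40·2.9 − 25·1.6 − 10·1.2 = 0 → C_y = 168/4.5 = 37.3333 ≈ 37.33 kN.
ΣF_y = 0: A_y + 37.3333 − 40 − 25 − 10 = 0 → A_y = 37.67 kN.
ΣF_x = 0: A_x + 5 = 0 → A_x = -5.000 kN.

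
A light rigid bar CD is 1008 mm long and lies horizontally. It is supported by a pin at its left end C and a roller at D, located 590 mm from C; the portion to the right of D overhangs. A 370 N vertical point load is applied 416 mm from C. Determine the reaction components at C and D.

Taking moments about C: D_y·590 − 370·416 = 0 → D_y = 153920/590 = 260.881 ≈ 260.9 N.
ΣF_y = 0: C_y + 260.881 − 370 = 0 → C_y = 109.1 N.
ΣF_x = 0: no horizontal applied forces, so C_x = 0.

C_x = 0, C_y = 109.1 N, D_y = 260.9 N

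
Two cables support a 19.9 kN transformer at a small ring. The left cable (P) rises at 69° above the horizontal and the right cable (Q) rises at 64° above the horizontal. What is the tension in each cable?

ΣF_x = 0: −T_P·cos69° + T_Q·cos64° = 0 → T_Q = 0.817499·T_P.
ΣF_y = 0: T_P·sin69° + T_Q·sin64° = 19.9.
Substitute: T_P·(0.93358 + 0.817499·0.898794) = 19.9 → T_P = 11.928 ≈ 11.93 kN.
Then T_Q = 0.817499 × 11.928 = 9.751 kN.

T_P = 11.93 kN, T_Q = 9.751 kN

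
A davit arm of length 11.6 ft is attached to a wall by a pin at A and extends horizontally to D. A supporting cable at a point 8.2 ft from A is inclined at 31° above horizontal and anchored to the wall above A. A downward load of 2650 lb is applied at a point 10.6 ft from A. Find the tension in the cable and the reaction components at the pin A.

T = 6651 lb, A_x = 5701 lb, A_y = -775.6 lb

ΣM about A: T·sin31°·8.2 − 2650·10.6 = 0 → T = 28090/(8.2·0.515038) = 6651.18 ≈ 6651 lb.
ΣF_x = 0: A_x − T·cos31° = 0 → A_x = 6651.18 × 0.857167 = 5701 lb.
ΣF_y = 0: A_y + T·sin31° − 2650 = 0 → A_y = 2650 − 6651.18 × 0.515038 = -775.6 lb.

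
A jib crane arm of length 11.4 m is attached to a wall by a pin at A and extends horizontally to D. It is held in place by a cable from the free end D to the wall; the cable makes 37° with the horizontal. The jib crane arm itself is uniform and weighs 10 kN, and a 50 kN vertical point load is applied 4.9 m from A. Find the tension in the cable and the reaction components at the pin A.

ΣM about A: T·sin37°·11.4 − 10·5.7 − 50·4.9 = 0 → T = 302/(11.4·0.601815) = 44.0189 ≈ 44.02 kN.
ΣF_x = 0: A_x − T·cos37° = 0 → A_x = 44.0189 × 0.798636 = 35.16 kN.
ΣF_y = 0: A_y + T·sin37° − 10 − 50 = 0 → A_y = 60 − 44.0189 × 0.601815 = 33.51 kN.

T = 44.02 kN, A_x = 35.16 kN, A_y = 33.51 kN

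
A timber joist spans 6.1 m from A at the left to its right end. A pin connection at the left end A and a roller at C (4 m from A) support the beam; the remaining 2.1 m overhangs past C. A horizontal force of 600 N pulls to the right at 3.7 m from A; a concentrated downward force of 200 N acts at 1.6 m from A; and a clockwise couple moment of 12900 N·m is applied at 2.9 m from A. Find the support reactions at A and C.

A_x = -600.0 N, A_y = -3105 N, C_y = 3305 N

Taking moments about A: C_y·4 − 200·1.6 − 12900 = 0 → C_y = 13220/4 = 3305 N.
ΣF_y = 0: A_y + 3305 − 200 = 0 → A_y = -3105 N.
ΣF_x = 0: A_x + 600 = 0 → A_x = -600.0 N.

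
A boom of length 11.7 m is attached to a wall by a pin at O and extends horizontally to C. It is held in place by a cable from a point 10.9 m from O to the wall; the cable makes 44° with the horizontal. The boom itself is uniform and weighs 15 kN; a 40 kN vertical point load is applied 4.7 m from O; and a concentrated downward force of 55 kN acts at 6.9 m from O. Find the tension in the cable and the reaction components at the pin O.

T = 86.54 kN, O_x = 62.25 kN, O_y = 49.89 kN

ΣM about O: T·sin44°·10.9 − 15·5.85 − 40·4.7 − 55·6.9 = 0 → T = 655.25/(10.9·0.694658) = 86.5385 ≈ 86.54 kN.
ΣF_x = 0: O_x − T·cos44° = 0 → O_x = 86.5385 × 0.71934 = 62.25 kN.
ΣF_y = 0: O_y + T·sin44° − 15 − 40 − 55 = 0 → O_y = 110 − 86.5385 × 0.694658 = 49.89 kN.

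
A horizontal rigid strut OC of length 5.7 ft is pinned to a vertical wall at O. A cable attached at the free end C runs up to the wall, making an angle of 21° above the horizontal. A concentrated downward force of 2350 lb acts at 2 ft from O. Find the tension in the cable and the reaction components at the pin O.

T = 2301 lb, O_x = 2148 lb, O_y = 1525 lb

ΣM about O: T·sin21°·5.7 − 2350·2 = 0 → T = 4700/(5.7·0.358368) = 2300.88 ≈ 2301 lb.
ΣF_x = 0: O_x − T·cos21° = 0 → O_x = 2300.88 × 0.93358 = 2148 lb.
ΣF_y = 0: O_y + T·sin21° − 2350 = 0 → O_y = 2350 − 2300.88 × 0.358368 = 1525 lb.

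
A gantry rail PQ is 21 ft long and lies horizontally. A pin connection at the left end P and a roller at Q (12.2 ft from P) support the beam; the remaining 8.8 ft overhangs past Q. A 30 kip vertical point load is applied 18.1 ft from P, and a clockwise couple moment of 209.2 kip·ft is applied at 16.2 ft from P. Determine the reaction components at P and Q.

Taking moments about P: Q_y·12.2 − 30·18.1 − 209.2 = 0 → Q_y = 752.2/12.2 = 61.6557 ≈ 61.66 kip.
ΣF_y = 0: P_y + 61.6557 − 30 = 0 → P_y = -31.66 kip.
ΣF_x = 0: no horizontal applied forces, so P_x = 0.

P_x = 0, P_y = -31.66 kip, Q_y = 61.66 kip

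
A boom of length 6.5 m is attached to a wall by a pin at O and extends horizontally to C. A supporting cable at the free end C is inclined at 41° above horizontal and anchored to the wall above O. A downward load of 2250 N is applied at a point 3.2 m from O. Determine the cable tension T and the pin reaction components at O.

ΣM about O: T·sin41°·6.5 − 2250·3.2 = 0 → T = 7200/(6.5·0.656059) = 1688.4 ≈ 1688 N.
ΣF_x = 0: O_x − T·cos41° = 0 → O_x = 1688.4 × 0.75471 = 1274 N.
ΣF_y = 0: O_y + T·sin41° − 2250 = 0 → O_y = 2250 − 1688.4 × 0.656059 = 1142 N.

T = 1688 N, O_x = 1274 N, O_y = 1142 N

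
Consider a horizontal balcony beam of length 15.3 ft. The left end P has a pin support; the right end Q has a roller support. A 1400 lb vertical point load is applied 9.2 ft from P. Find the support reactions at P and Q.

Taking moments about P: Q_y·15.3 − 1400·9.2 = 0 → Q_y = 12880/15.3 = 841.83 ≈ 841.8 lb.
ΣF_y = 0: P_y + 841.83 − 1400 = 0 → P_y = 558.2 lb.
ΣF_x = 0: no horizontal applied forces, so P_x = 0.

P_x = 0, P_y = 558.2 lb, Q_y = 841.8 lb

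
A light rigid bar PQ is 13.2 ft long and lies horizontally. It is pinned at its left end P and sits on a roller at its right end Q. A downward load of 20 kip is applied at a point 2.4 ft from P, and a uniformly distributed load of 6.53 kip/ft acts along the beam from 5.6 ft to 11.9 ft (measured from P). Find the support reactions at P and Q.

Resultant of the distributed load: 6.53 × 6.3 = 41.139 kip at 8.75 ft from P.
Taking moments about P: Q_y·13.2 − 20·2.4 − (6.53·6.3)·8.75 = 0 → Q_y = 407.96625/13.2 = 30.9065 ≈ 30.91 kip.
ΣF_y = 0: P_y + 30.9065 − 20 − 6.53·6.3 = 0 → P_y = 30.23 kip.
ΣF_x = 0: no horizontal applied forces, so P_x = 0.

P_x = 0, P_y = 30.23 kip, Q_y = 30.91 kip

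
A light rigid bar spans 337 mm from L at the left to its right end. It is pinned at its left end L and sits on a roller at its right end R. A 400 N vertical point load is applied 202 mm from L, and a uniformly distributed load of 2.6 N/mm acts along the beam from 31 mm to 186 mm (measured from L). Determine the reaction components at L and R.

Resultant of the distributed load: 2.6 × 155 = 403 N at 108.5 mm from L.
Moments about L: R_y·337 − 400·202 − (2.6·155)·108.5 = 0 → R_y = 124525.5/337 = 369.512 ≈ 369.5 N.
ΣF_y = 0: L_y + 369.512 − 400 − 2.6·155 = 0 → L_y = 433.5 N.
ΣF_x = 0: no horizontal applied forces, so L_x = 0.

L_x = 0, L_y = 433.5 N, R_y = 369.5 N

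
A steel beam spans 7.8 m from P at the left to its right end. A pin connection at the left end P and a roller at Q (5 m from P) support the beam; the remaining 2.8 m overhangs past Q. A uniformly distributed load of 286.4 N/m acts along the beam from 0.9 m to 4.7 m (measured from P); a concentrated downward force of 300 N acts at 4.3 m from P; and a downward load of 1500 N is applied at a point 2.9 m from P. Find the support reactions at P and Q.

Resultant of the distributed load: 286.4 × 3.8 = 1088.32 N at 2.8 m from P.
ΣM about P: Q_y·5 − (286.4·3.8)·2.8 − 300·4.3 − 1500·2.9 = 0 → Q_y = 8687.296/5 = 1737.46 ≈ 1737 N.
ΣF_y = 0: P_y + 1737.46 − 286.4·3.8 − 300 − 1500 = 0 → P_y = 1151 N.
ΣF_x = 0: no horizontal applied forces, so P_x = 0.

P_x = 0, P_y = 1151 N, Q_y = 1737 N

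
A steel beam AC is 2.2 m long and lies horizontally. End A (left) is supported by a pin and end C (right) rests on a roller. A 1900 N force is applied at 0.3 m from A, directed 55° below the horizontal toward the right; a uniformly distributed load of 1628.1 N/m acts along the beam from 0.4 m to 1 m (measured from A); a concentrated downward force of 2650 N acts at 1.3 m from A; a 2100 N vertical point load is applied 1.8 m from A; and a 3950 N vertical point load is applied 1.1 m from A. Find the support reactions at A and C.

Resultant of the distributed load: 1628.1 × 0.6 = 976.86 N at 0.7 m from A.
Taking moments about A: C_y·2.2 − 1900·sin55°·0.3 − (1628.1·0.6)·0.7 − 2650·1.3 − 2100·1.8 − 3950·1.1 = 0 → C_y = 12720.7/2.2 = 5782.14 ≈ 5782 N.
ΣF_y = 0: A_y + 5782.14 − 1900·sin55° − 1628.1·0.6 − 2650 − 2100 − 3950 = 0 → A_y = 5451 N.
ΣF_x = 0: A_x + 1900·cos55° = 0 → A_x = -1090 N.

A_x = -1090 N, A_y = 5451 N, C_y = 5782 N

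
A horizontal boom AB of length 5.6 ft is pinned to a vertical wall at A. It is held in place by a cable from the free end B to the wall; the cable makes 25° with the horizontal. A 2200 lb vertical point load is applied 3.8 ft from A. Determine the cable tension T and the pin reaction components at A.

ΣM about A: T·sin25°·5.6 − 2200·3.8 = 0 → T = 8360/(5.6·0.422618) = 3532.4 ≈ 3532 lb.
ΣF_x = 0: A_x − T·cos25° = 0 → A_x = 3532.4 × 0.906308 = 3201 lb.
ΣF_y = 0: A_y + T·sin25° − 2200 = 0 → A_y = 2200 − 3532.4 × 0.422618 = 707.1 lb.

T = 3532 lb, A_x = 3201 lb, A_y = 707.1 lb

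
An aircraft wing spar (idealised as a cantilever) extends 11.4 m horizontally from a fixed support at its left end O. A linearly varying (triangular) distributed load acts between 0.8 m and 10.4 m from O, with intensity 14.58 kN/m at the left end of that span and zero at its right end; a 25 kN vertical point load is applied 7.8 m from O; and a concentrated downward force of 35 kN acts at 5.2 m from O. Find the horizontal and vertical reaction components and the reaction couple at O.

O_x = 0, O_y = 130.0 kN, M_O = 656.9 kN·m

Resultant of the triangular load: ½ × 14.58 × 9.6 = 69.984 kN, acting at 4 m from O (one-third of the span from the peak).
ΣF_x = 0: O_x = 0.
ΣF_y = 0: O_y − ½·14.58·9.6 − 25 − 35 = 0 → O_y = 130.0 kN.
ΣM about O: M_O − (½·14.58·9.6)·4 − 25·7.8 − 35·5.2 = 0 → M_O = 656.9 kN·m.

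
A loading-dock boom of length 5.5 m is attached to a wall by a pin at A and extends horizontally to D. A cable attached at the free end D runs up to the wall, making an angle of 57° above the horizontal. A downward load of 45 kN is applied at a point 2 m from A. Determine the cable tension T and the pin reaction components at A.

T = 19.51 kN, A_x = 10.63 kN, A_y = 28.64 kN

ΣM about A: T·sin57°·5.5 − 45·2 = 0 → T = 90/(5.5·0.838671) = 19.5114 ≈ 19.51 kN.
ΣF_x = 0: A_x − T·cos57° = 0 → A_x = 19.5114 × 0.544639 = 10.63 kN.
ΣF_y = 0: A_y + T·sin57° − 45 = 0 → A_y = 45 − 19.5114 × 0.838671 = 28.64 kN.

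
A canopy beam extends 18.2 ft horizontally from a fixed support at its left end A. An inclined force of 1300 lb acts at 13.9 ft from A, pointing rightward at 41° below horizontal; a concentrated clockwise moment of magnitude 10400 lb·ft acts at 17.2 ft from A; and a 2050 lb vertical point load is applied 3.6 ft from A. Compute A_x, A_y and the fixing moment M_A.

A_x = -981.1 lb, A_y = 2903 lb, M_A = 29630 lb·ft

ΣF_x = 0: A_x + 1300·cos41° = 0 → A_x = -981.1 lb.
ΣF_y = 0: A_y − 1300·sin41° − 2050 = 0 → A_y = 2903 lb.
ΣM about A: M_A − 1300·sin41°·13.9 − 10400 − 2050·3.6 = 0 → M_A = 29630 lb·ft.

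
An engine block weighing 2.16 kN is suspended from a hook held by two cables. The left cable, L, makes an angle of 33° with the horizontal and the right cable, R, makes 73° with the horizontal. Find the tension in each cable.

T_L = 0.6570 kN, T_R = 1.885 kN

ΣF_x = 0: −T_L·cos33° + T_R·cos73° = 0 → T_R = 2.86851·T_L.
ΣF_y = 0: T_L·sin33° + T_R·sin73° = 2.16.
Substitute: T_L·(0.544639 + 2.86851·0.956305) = 2.16 → T_L = 0.656972 ≈ 0.6570 kN.
Then T_R = 2.86851 × 0.656972 = 1.885 kN.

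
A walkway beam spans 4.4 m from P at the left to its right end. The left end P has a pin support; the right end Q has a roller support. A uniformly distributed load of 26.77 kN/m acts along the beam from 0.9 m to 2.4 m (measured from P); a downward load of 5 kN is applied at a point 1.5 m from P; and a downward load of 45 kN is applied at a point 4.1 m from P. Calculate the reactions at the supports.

P_x = 0, P_y = 31.46 kN, Q_y = 58.69 kN

Resultant of the distributed load: 26.77 × 1.5 = 40.155 kN at 1.65 m from P.
Taking moments about P: Q_y·4.4 − (26.77·1.5)·1.65 − 5·1.5 − 45·4.1 = 0 → Q_y = 258.25575/4.4 = 58.6945 ≈ 58.69 kN.
ΣF_y = 0: P_y + 58.6945 − 26.77·1.5 − 5 − 45 = 0 → P_y = 31.46 kN.
ΣF_x = 0: no horizontal applied forces, so P_x = 0.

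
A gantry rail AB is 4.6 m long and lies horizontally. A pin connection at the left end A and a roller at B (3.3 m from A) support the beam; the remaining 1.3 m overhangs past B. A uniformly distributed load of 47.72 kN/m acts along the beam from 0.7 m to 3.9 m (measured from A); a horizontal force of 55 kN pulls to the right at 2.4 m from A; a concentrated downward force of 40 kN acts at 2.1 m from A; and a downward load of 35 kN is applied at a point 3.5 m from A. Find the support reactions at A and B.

Resultant of the distributed load: 47.72 × 3.2 = 152.704 kN at 2.3 m from A.
Moments about A: B_y·3.3 − (47.72·3.2)·2.3 − 40·2.1 − 35·3.5 = 0 → B_y = 557.7192/3.3 = 169.006 ≈ 169.0 kN.
ΣF_y = 0: A_y + 169.006 − 47.72·3.2 − 40 − 35 = 0 → A_y = 58.70 kN.
ΣF_x = 0: A_x + 55 = 0 → A_x = -55.00 kN.

A_x = -55.00 kN, A_y = 58.70 kN, B_y = 169.0 kN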